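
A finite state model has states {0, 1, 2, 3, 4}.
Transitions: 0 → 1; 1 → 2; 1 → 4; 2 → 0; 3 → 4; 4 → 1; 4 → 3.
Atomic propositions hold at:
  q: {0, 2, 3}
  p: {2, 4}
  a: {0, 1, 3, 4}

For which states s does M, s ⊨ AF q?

{0, 2, 3}

AF q: least fixpoint, start Z0 = {0, 2, 3}, add states with every successor in Z. Already a fixed point.
Sat(AF q) = {0, 2, 3}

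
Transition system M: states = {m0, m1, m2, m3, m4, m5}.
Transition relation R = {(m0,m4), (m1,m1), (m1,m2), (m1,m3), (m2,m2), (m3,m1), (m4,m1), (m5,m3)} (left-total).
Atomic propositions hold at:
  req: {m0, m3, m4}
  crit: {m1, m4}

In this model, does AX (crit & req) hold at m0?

Sat(crit & req) = {m4}
Sat(AX (crit & req)) = {s : every successor in {m4}} = {m0}
m0 ∈ Sat(AX (crit & req)) = {m0}, so the formula holds at m0.

Yes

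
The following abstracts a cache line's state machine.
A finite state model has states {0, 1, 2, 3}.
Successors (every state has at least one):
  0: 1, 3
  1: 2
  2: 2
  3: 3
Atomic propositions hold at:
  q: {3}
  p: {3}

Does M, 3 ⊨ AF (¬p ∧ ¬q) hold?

Sat(¬p) = {0, 1, 2}
Sat(¬q) = {0, 1, 2}
Sat(¬p ∧ ¬q) = {0, 1, 2}
AF (¬p ∧ ¬q): least fixpoint, start Z0 = {0, 1, 2}, add states with every successor in Z. Already a fixed point.
Sat(AF (¬p ∧ ¬q)) = {0, 1, 2}
3 ∉ Sat(AF (¬p ∧ ¬q)) = {0, 1, 2}, so the formula does not hold at 3.

No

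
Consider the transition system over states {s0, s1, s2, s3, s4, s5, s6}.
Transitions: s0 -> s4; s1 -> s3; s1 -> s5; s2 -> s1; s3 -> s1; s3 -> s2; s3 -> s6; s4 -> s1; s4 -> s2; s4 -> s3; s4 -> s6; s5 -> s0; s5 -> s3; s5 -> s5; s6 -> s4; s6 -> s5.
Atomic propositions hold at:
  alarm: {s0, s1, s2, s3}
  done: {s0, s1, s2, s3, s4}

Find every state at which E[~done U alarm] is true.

{s0, s1, s2, s3, s5, s6}

Sat(~done) = {s5, s6}
E[~done U alarm]: least fixpoint, start Z0 = Sat(alarm) = {s0, s1, s2, s3}, add states in Sat(~done) with some successor in Z. Z1 = {s0, s1, s2, s3, s5}; Z2 = {s0, s1, s2, s3, s5, s6}; fixed.
Sat(E[~done U alarm]) = {s0, s1, s2, s3, s5, s6}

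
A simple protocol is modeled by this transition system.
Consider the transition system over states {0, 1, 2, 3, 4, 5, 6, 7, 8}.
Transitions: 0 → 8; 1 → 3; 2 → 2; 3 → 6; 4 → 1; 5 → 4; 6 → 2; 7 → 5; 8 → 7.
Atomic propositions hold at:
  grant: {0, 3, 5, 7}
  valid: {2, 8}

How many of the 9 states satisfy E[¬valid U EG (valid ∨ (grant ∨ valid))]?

Sat(¬valid) = {0, 1, 3, 4, 5, 6, 7}
Sat(grant ∨ valid) = {0, 2, 3, 5, 7, 8}
Sat(valid ∨ (grant ∨ valid)) = {0, 2, 3, 5, 7, 8}
EG (valid ∨ (grant ∨ valid)): greatest fixpoint, start Z0 = {0, 2, 3, 5, 7, 8}, keep only states in Sat with some successor in Z. Z1 = {0, 2, 7, 8}; Z2 = {0, 2, 8}; Z3 = {0, 2}; Z4 = {2}; fixed.
Sat(EG (valid ∨ (grant ∨ valid))) = {2}
E[¬valid U EG (valid ∨ (grant ∨ valid))]: least fixpoint, start Z0 = Sat(EG (valid ∨ (grant ∨ valid))) = {2}, add states in Sat(¬valid) with some successor in Z. Z1 = {2, 6}; Z2 = {2, 3, 6}; Z3 = {1, 2, 3, 6}; Z4 = {1, 2, 3, 4, 6}; Z5 = {1, 2, 3, 4, 5, 6}; Z6 = {1, 2, 3, 4, 5, 6, 7}; fixed.
Sat(E[¬valid U EG (valid ∨ (grant ∨ valid))]) = {1, 2, 3, 4, 5, 6, 7}
|Sat(E[¬valid U EG (valid ∨ (grant ∨ valid))])| = |{1, 2, 3, 4, 5, 6, 7}| = 7.

7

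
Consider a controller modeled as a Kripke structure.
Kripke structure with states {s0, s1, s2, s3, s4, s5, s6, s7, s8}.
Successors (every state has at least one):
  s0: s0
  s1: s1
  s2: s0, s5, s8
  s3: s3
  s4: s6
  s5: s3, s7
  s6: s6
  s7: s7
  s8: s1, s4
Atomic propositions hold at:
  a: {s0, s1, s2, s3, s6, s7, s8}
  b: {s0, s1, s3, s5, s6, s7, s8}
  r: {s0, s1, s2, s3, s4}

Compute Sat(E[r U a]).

E[r U a]: least fixpoint, start Z0 = Sat(a) = {s0, s1, s2, s3, s6, s7, s8}, add states in Sat(r) with some successor in Z. Z1 = {s0, s1, s2, s3, s4, s6, s7, s8}; fixed.
Sat(E[r U a]) = {s0, s1, s2, s3, s4, s6, s7, s8}

{s0, s1, s2, s3, s4, s6, s7, s8}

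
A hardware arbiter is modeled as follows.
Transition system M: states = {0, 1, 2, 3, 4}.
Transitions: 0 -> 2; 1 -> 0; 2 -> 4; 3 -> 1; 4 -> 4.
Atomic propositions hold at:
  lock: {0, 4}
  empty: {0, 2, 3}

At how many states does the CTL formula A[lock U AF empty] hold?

4

AF empty: least fixpoint, start Z0 = {0, 2, 3}, add states with every successor in Z. Z1 = {0, 1, 2, 3}; fixed.
Sat(AF empty) = {0, 1, 2, 3}
A[lock U AF empty]: least fixpoint, start Z0 = Sat(AF empty) = {0, 1, 2, 3}, add states in Sat(lock) with every successor in Z. Already a fixed point.
Sat(A[lock U AF empty]) = {0, 1, 2, 3}
|Sat(A[lock U AF empty])| = |{0, 1, 2, 3}| = 4.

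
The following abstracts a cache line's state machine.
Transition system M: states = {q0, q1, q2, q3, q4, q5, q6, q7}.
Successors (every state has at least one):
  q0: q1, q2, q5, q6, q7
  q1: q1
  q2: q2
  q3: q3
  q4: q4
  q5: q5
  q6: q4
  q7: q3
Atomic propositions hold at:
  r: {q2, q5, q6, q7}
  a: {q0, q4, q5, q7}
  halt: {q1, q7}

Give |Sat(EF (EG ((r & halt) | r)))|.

3

Sat(r & halt) = {q7}
Sat((r & halt) | r) = {q2, q5, q6, q7}
EG ((r & halt) | r): greatest fixpoint, start Z0 = {q2, q5, q6, q7}, keep only states in Sat with some successor in Z. Z1 = {q2, q5}; fixed.
Sat(EG ((r & halt) | r)) = {q2, q5}
EF (EG ((r & halt) | r)): least fixpoint, start Z0 = {q2, q5}, add states with some successor in Z. Z1 = {q0, q2, q5}; fixed.
Sat(EF (EG ((r & halt) | r))) = {q0, q2, q5}
|Sat(EF (EG ((r & halt) | r)))| = |{q0, q2, q5}| = 3.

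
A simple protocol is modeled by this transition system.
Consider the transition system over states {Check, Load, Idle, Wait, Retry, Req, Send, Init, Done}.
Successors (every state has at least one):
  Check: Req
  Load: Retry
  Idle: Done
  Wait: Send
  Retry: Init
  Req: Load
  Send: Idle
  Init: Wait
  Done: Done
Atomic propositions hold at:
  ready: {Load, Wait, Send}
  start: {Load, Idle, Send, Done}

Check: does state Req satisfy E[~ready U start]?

Sat(~ready) = {Check, Idle, Retry, Req, Init, Done}
E[~ready U start]: least fixpoint, start Z0 = Sat(start) = {Load, Idle, Send, Done}, add states in Sat(~ready) with some successor in Z. Z1 = {Load, Idle, Req, Send, Done}; Z2 = {Check, Load, Idle, Req, Send, Done}; fixed.
Sat(E[~ready U start]) = {Check, Load, Idle, Req, Send, Done}
Req ∈ Sat(E[~ready U start]) = {Check, Load, Idle, Req, Send, Done}, so the formula holds at Req.

Yes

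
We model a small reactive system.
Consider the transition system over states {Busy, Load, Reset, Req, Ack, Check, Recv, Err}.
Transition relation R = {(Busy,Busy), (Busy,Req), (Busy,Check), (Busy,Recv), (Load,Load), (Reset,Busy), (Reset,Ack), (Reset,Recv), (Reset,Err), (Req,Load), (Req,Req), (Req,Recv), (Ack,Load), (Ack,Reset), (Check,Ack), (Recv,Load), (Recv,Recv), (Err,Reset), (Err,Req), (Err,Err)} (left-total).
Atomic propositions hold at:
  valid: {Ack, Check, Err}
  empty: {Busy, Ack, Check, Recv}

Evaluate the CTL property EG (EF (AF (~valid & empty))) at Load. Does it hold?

No

Sat(~valid) = {Busy, Load, Reset, Req, Recv}
Sat(~valid & empty) = {Busy, Recv}
AF (~valid & empty): least fixpoint, start Z0 = {Busy, Recv}, add states with every successor in Z. Already a fixed point.
Sat(AF (~valid & empty)) = {Busy, Recv}
EF (AF (~valid & empty)): least fixpoint, start Z0 = {Busy, Recv}, add states with some successor in Z. Z1 = {Busy, Reset, Req, Recv}; Z2 = {Busy, Reset, Req, Ack, Recv, Err}; Z3 = {Busy, Reset, Req, Ack, Check, Recv, Err}; fixed.
Sat(EF (AF (~valid & empty))) = {Busy, Reset, Req, Ack, Check, Recv, Err}
EG (EF (AF (~valid & empty))): greatest fixpoint, start Z0 = {Busy, Reset, Req, Ack, Check, Recv, Err}, keep only states in Sat with some successor in Z. Already a fixed point.
Sat(EG (EF (AF (~valid & empty)))) = {Busy, Reset, Req, Ack, Check, Recv, Err}
Load ∉ Sat(EG (EF (AF (~valid & empty)))) = {Busy, Reset, Req, Ack, Check, Recv, Err}, so the formula does not hold at Load.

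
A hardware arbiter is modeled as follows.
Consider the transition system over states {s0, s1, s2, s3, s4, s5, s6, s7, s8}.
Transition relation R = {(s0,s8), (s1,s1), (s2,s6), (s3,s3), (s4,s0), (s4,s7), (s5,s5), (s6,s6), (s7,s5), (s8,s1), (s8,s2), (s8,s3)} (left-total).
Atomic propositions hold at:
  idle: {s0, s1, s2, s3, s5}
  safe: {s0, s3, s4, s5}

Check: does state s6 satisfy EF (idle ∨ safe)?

No

Sat(idle ∨ safe) = {s0, s1, s2, s3, s4, s5}
EF (idle ∨ safe): least fixpoint, start Z0 = {s0, s1, s2, s3, s4, s5}, add states with some successor in Z. Z1 = {s0, s1, s2, s3, s4, s5, s7, s8}; fixed.
Sat(EF (idle ∨ safe)) = {s0, s1, s2, s3, s4, s5, s7, s8}
s6 ∉ Sat(EF (idle ∨ safe)) = {s0, s1, s2, s3, s4, s5, s7, s8}, so the formula does not hold at s6.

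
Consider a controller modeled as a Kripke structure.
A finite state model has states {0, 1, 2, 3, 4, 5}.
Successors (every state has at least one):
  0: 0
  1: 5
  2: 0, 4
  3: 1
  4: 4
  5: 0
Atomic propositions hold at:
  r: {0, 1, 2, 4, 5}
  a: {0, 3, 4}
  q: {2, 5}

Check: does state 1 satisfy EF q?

Yes

EF q: least fixpoint, start Z0 = {2, 5}, add states with some successor in Z. Z1 = {1, 2, 5}; Z2 = {1, 2, 3, 5}; fixed.
Sat(EF q) = {1, 2, 3, 5}
1 ∈ Sat(EF q) = {1, 2, 3, 5}, so the formula holds at 1.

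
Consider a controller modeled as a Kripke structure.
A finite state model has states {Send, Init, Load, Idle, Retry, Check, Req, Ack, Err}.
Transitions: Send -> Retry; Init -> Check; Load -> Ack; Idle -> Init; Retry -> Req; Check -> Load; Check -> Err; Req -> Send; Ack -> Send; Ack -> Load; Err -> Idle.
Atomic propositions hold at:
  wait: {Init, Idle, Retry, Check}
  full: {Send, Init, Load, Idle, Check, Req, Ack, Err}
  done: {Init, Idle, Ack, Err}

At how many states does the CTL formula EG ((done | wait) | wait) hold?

Sat(done | wait) = {Init, Idle, Retry, Check, Ack, Err}
Sat((done | wait) | wait) = {Init, Idle, Retry, Check, Ack, Err}
EG ((done | wait) | wait): greatest fixpoint, start Z0 = {Init, Idle, Retry, Check, Ack, Err}, keep only states in Sat with some successor in Z. Z1 = {Init, Idle, Check, Err}; fixed.
Sat(EG ((done | wait) | wait)) = {Init, Idle, Check, Err}
|Sat(EG ((done | wait) | wait))| = |{Init, Idle, Check, Err}| = 4.

4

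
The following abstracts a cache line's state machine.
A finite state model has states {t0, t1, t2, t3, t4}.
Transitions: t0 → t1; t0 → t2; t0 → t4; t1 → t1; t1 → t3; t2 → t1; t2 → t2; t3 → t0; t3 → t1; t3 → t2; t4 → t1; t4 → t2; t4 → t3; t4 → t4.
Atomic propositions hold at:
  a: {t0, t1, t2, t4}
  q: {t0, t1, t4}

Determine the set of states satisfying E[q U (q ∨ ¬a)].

{t0, t1, t3, t4}

Sat(¬a) = {t3}
Sat(q ∨ ¬a) = {t0, t1, t3, t4}
E[q U (q ∨ ¬a)]: least fixpoint, start Z0 = Sat((q ∨ ¬a)) = {t0, t1, t3, t4}, add states in Sat(q) with some successor in Z. Already a fixed point.
Sat(E[q U (q ∨ ¬a)]) = {t0, t1, t3, t4}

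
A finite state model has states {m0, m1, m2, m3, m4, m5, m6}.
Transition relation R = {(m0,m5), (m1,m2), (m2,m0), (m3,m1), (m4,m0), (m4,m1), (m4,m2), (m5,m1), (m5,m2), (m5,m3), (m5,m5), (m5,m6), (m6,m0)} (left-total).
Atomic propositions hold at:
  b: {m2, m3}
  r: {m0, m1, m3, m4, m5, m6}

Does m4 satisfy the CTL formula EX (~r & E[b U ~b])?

Yes

Sat(~r) = {m2}
Sat(~b) = {m0, m1, m4, m5, m6}
E[b U ~b]: least fixpoint, start Z0 = Sat(~b) = {m0, m1, m4, m5, m6}, add states in Sat(b) with some successor in Z. Z1 = {m0, m1, m2, m3, m4, m5, m6}; fixed.
Sat(E[b U ~b]) = {m0, m1, m2, m3, m4, m5, m6}
Sat(~r & E[b U ~b]) = {m2}
Sat(EX (~r & E[b U ~b])) = {s : some successor in {m2}} = {m1, m4, m5}
m4 ∈ Sat(EX (~r & E[b U ~b])) = {m1, m4, m5}, so the formula holds at m4.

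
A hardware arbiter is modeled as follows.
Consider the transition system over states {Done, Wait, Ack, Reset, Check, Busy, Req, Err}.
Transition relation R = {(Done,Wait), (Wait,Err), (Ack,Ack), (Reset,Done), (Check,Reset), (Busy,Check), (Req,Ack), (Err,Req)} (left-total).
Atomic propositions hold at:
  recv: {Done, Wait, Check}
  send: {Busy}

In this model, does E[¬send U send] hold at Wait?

No

Sat(¬send) = {Done, Wait, Ack, Reset, Check, Req, Err}
E[¬send U send]: least fixpoint, start Z0 = Sat(send) = {Busy}, add states in Sat(¬send) with some successor in Z. Already a fixed point.
Sat(E[¬send U send]) = {Busy}
Wait ∉ Sat(E[¬send U send]) = {Busy}, so the formula does not hold at Wait.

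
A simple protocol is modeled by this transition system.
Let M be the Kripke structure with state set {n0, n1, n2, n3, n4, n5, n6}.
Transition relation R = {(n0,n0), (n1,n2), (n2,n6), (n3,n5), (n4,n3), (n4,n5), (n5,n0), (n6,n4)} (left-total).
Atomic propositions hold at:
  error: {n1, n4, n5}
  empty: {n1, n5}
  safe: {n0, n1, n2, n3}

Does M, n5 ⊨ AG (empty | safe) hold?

Sat(empty | safe) = {n0, n1, n2, n3, n5}
AG (empty | safe): greatest fixpoint, start Z0 = {n0, n1, n2, n3, n5}, keep only states in Sat with every successor in Z. Z1 = {n0, n1, n3, n5}; Z2 = {n0, n3, n5}; fixed.
Sat(AG (empty | safe)) = {n0, n3, n5}
n5 ∈ Sat(AG (empty | safe)) = {n0, n3, n5}, so the formula holds at n5.

Yes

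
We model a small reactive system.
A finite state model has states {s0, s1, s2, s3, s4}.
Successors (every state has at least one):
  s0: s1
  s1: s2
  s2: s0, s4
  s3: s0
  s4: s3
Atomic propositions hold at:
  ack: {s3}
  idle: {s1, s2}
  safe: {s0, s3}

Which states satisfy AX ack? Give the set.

Sat(AX ack) = {s : every successor in {s3}} = {s4}

{s4}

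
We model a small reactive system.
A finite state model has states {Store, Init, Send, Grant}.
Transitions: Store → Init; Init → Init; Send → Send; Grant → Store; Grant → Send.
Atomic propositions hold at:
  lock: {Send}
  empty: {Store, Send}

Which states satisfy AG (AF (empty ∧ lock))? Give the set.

{Send}

Sat(empty ∧ lock) = {Send}
AF (empty ∧ lock): least fixpoint, start Z0 = {Send}, add states with every successor in Z. Already a fixed point.
Sat(AF (empty ∧ lock)) = {Send}
AG (AF (empty ∧ lock)): greatest fixpoint, start Z0 = {Send}, keep only states in Sat with every successor in Z. Already a fixed point.
Sat(AG (AF (empty ∧ lock))) = {Send}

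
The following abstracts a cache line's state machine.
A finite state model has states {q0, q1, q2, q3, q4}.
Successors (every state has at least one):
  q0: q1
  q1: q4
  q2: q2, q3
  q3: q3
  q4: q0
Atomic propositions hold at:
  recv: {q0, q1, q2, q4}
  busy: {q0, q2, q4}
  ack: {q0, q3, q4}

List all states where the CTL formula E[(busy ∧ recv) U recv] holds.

{q0, q1, q2, q4}

Sat(busy ∧ recv) = {q0, q2, q4}
E[(busy ∧ recv) U recv]: least fixpoint, start Z0 = Sat(recv) = {q0, q1, q2, q4}, add states in Sat(busy ∧ recv) with some successor in Z. Already a fixed point.
Sat(E[(busy ∧ recv) U recv]) = {q0, q1, q2, q4}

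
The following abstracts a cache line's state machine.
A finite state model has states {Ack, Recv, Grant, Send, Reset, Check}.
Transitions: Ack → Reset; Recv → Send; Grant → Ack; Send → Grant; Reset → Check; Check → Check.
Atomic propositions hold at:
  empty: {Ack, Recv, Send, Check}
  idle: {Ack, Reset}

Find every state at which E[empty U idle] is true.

E[empty U idle]: least fixpoint, start Z0 = Sat(idle) = {Ack, Reset}, add states in Sat(empty) with some successor in Z. Already a fixed point.
Sat(E[empty U idle]) = {Ack, Reset}

{Ack, Reset}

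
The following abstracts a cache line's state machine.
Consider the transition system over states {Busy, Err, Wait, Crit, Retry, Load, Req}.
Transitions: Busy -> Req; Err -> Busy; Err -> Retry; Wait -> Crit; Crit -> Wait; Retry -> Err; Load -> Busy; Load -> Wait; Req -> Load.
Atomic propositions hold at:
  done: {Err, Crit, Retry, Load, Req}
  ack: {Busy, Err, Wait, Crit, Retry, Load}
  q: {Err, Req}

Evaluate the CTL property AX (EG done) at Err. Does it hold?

No

EG done: greatest fixpoint, start Z0 = {Err, Crit, Retry, Load, Req}, keep only states in Sat with some successor in Z. Z1 = {Err, Retry, Req}; Z2 = {Err, Retry}; fixed.
Sat(EG done) = {Err, Retry}
Sat(AX (EG done)) = {s : every successor in {Err, Retry}} = {Retry}
Err ∉ Sat(AX (EG done)) = {Retry}, so the formula does not hold at Err.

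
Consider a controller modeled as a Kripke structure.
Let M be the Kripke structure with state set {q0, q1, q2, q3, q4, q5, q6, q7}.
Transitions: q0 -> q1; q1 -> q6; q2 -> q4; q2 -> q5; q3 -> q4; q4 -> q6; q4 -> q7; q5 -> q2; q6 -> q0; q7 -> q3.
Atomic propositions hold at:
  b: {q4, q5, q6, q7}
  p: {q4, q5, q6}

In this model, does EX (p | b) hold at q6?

No

Sat(p | b) = {q4, q5, q6, q7}
Sat(EX (p | b)) = {s : some successor in {q4, q5, q6, q7}} = {q1, q2, q3, q4}
q6 ∉ Sat(EX (p | b)) = {q1, q2, q3, q4}, so the formula does not hold at q6.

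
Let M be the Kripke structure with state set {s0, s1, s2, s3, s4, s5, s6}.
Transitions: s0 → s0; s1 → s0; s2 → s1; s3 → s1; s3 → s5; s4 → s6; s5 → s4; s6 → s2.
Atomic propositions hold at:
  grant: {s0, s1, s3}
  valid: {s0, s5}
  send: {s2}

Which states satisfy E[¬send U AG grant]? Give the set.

{s0, s1, s3}

Sat(¬send) = {s0, s1, s3, s4, s5, s6}
AG grant: greatest fixpoint, start Z0 = {s0, s1, s3}, keep only states in Sat with every successor in Z. Z1 = {s0, s1}; fixed.
Sat(AG grant) = {s0, s1}
E[¬send U AG grant]: least fixpoint, start Z0 = Sat(AG grant) = {s0, s1}, add states in Sat(¬send) with some successor in Z. Z1 = {s0, s1, s3}; fixed.
Sat(E[¬send U AG grant]) = {s0, s1, s3}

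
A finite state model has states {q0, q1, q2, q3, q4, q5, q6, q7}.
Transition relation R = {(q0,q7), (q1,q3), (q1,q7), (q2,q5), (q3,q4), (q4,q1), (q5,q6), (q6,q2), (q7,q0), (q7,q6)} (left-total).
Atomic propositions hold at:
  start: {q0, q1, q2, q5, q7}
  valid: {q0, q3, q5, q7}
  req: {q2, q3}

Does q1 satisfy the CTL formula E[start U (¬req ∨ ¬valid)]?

Sat(¬req) = {q0, q1, q4, q5, q6, q7}
Sat(¬valid) = {q1, q2, q4, q6}
Sat(¬req ∨ ¬valid) = {q0, q1, q2, q4, q5, q6, q7}
E[start U (¬req ∨ ¬valid)]: least fixpoint, start Z0 = Sat((¬req ∨ ¬valid)) = {q0, q1, q2, q4, q5, q6, q7}, add states in Sat(start) with some successor in Z. Already a fixed point.
Sat(E[start U (¬req ∨ ¬valid)]) = {q0, q1, q2, q4, q5, q6, q7}
q1 ∈ Sat(E[start U (¬req ∨ ¬valid)]) = {q0, q1, q2, q4, q5, q6, q7}, so the formula holds at q1.

Yes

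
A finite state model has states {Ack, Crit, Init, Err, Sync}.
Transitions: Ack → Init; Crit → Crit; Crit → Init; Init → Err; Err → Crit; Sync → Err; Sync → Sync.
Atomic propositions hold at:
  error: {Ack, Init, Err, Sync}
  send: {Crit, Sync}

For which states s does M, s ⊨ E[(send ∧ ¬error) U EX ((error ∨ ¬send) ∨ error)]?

{Ack, Crit, Init, Sync}

Sat(¬error) = {Crit}
Sat(send ∧ ¬error) = {Crit}
Sat(¬send) = {Ack, Init, Err}
Sat(error ∨ ¬send) = {Ack, Init, Err, Sync}
Sat((error ∨ ¬send) ∨ error) = {Ack, Init, Err, Sync}
Sat(EX ((error ∨ ¬send) ∨ error)) = {s : some successor in {Ack, Init, Err, Sync}} = {Ack, Crit, Init, Sync}
E[(send ∧ ¬error) U EX ((error ∨ ¬send) ∨ error)]: least fixpoint, start Z0 = Sat(EX ((error ∨ ¬send) ∨ error)) = {Ack, Crit, Init, Sync}, add states in Sat(send ∧ ¬error) with some successor in Z. Already a fixed point.
Sat(E[(send ∧ ¬error) U EX ((error ∨ ¬send) ∨ error)]) = {Ack, Crit, Init, Sync}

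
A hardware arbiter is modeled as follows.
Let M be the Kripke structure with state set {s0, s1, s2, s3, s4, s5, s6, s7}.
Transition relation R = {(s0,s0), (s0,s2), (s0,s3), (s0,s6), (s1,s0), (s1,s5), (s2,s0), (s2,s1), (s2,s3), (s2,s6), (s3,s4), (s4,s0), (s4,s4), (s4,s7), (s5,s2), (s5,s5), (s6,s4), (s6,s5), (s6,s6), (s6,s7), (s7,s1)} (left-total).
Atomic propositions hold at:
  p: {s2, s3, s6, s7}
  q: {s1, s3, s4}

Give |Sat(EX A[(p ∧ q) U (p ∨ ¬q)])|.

6

Sat(p ∧ q) = {s3}
Sat(¬q) = {s0, s2, s5, s6, s7}
Sat(p ∨ ¬q) = {s0, s2, s3, s5, s6, s7}
A[(p ∧ q) U (p ∨ ¬q)]: least fixpoint, start Z0 = Sat((p ∨ ¬q)) = {s0, s2, s3, s5, s6, s7}, add states in Sat(p ∧ q) with every successor in Z. Already a fixed point.
Sat(A[(p ∧ q) U (p ∨ ¬q)]) = {s0, s2, s3, s5, s6, s7}
Sat(EX A[(p ∧ q) U (p ∨ ¬q)]) = {s : some successor in {s0, s2, s3, s5, s6, s7}} = {s0, s1, s2, s4, s5, s6}
|Sat(EX A[(p ∧ q) U (p ∨ ¬q)])| = |{s0, s1, s2, s4, s5, s6}| = 6.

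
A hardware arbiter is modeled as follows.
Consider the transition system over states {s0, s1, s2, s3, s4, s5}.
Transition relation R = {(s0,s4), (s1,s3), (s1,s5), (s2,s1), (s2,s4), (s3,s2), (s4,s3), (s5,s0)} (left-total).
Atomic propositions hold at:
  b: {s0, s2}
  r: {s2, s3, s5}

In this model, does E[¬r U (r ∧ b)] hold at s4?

Sat(¬r) = {s0, s1, s4}
Sat(r ∧ b) = {s2}
E[¬r U (r ∧ b)]: least fixpoint, start Z0 = Sat((r ∧ b)) = {s2}, add states in Sat(¬r) with some successor in Z. Already a fixed point.
Sat(E[¬r U (r ∧ b)]) = {s2}
s4 ∉ Sat(E[¬r U (r ∧ b)]) = {s2}, so the formula does not hold at s4.

No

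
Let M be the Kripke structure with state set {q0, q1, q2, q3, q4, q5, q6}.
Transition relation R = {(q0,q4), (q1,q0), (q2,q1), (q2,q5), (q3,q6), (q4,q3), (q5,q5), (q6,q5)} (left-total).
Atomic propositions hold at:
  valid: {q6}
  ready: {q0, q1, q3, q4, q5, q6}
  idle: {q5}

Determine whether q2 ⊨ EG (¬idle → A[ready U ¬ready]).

Sat(¬idle) = {q0, q1, q2, q3, q4, q6}
Sat(¬ready) = {q2}
A[ready U ¬ready]: least fixpoint, start Z0 = Sat(¬ready) = {q2}, add states in Sat(ready) with every successor in Z. Already a fixed point.
Sat(A[ready U ¬ready]) = {q2}
Sat(¬idle → A[ready U ¬ready]) = {q2, q5}
EG (¬idle → A[ready U ¬ready]): greatest fixpoint, start Z0 = {q2, q5}, keep only states in Sat with some successor in Z. Already a fixed point.
Sat(EG (¬idle → A[ready U ¬ready])) = {q2, q5}
q2 ∈ Sat(EG (¬idle → A[ready U ¬ready])) = {q2, q5}, so the formula holds at q2.

Yes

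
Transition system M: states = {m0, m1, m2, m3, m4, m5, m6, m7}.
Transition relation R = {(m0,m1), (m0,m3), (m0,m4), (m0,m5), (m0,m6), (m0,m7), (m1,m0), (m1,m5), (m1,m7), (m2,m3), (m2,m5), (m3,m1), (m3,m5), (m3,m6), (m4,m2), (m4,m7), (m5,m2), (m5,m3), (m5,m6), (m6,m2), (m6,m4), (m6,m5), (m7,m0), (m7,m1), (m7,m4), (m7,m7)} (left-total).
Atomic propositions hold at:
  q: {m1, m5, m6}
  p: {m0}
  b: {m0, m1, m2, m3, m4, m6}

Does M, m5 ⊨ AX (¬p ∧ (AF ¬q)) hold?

No

Sat(¬p) = {m1, m2, m3, m4, m5, m6, m7}
Sat(¬q) = {m0, m2, m3, m4, m7}
AF ¬q: least fixpoint, start Z0 = {m0, m2, m3, m4, m7}, add states with every successor in Z. Already a fixed point.
Sat(AF ¬q) = {m0, m2, m3, m4, m7}
Sat(¬p ∧ (AF ¬q)) = {m2, m3, m4, m7}
Sat(AX (¬p ∧ (AF ¬q))) = {s : every successor in {m2, m3, m4, m7}} = {m4}
m5 ∉ Sat(AX (¬p ∧ (AF ¬q))) = {m4}, so the formula does not hold at m5.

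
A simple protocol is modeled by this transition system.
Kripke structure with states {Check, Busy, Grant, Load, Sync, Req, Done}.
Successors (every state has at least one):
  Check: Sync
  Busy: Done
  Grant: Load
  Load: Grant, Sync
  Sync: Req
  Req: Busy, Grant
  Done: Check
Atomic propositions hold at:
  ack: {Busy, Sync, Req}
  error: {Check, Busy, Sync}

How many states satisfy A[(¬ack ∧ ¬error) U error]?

4

Sat(¬ack) = {Check, Grant, Load, Done}
Sat(¬error) = {Grant, Load, Req, Done}
Sat(¬ack ∧ ¬error) = {Grant, Load, Done}
A[(¬ack ∧ ¬error) U error]: least fixpoint, start Z0 = Sat(error) = {Check, Busy, Sync}, add states in Sat(¬ack ∧ ¬error) with every successor in Z. Z1 = {Check, Busy, Sync, Done}; fixed.
Sat(A[(¬ack ∧ ¬error) U error]) = {Check, Busy, Sync, Done}
|Sat(A[(¬ack ∧ ¬error) U error])| = |{Check, Busy, Sync, Done}| = 4.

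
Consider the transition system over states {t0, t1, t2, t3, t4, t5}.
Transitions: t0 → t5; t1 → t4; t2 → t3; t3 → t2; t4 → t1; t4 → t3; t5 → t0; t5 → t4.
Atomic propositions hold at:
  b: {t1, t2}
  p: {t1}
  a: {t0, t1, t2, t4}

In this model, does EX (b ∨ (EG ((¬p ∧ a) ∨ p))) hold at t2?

No

Sat(¬p) = {t0, t2, t3, t4, t5}
Sat(¬p ∧ a) = {t0, t2, t4}
Sat((¬p ∧ a) ∨ p) = {t0, t1, t2, t4}
EG ((¬p ∧ a) ∨ p): greatest fixpoint, start Z0 = {t0, t1, t2, t4}, keep only states in Sat with some successor in Z. Z1 = {t1, t4}; fixed.
Sat(EG ((¬p ∧ a) ∨ p)) = {t1, t4}
Sat(b ∨ (EG ((¬p ∧ a) ∨ p))) = {t1, t2, t4}
Sat(EX (b ∨ (EG ((¬p ∧ a) ∨ p)))) = {s : some successor in {t1, t2, t4}} = {t1, t3, t4, t5}
t2 ∉ Sat(EX (b ∨ (EG ((¬p ∧ a) ∨ p)))) = {t1, t3, t4, t5}, so the formula does not hold at t2.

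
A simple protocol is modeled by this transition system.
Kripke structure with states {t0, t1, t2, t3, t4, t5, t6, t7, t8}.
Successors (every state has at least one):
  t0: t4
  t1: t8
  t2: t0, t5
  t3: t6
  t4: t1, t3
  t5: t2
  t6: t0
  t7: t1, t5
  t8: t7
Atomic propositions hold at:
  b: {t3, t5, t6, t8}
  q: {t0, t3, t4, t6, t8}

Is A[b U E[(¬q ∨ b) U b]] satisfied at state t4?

No

Sat(¬q) = {t1, t2, t5, t7}
Sat(¬q ∨ b) = {t1, t2, t3, t5, t6, t7, t8}
E[(¬q ∨ b) U b]: least fixpoint, start Z0 = Sat(b) = {t3, t5, t6, t8}, add states in Sat(¬q ∨ b) with some successor in Z. Z1 = {t1, t2, t3, t5, t6, t7, t8}; fixed.
Sat(E[(¬q ∨ b) U b]) = {t1, t2, t3, t5, t6, t7, t8}
A[b U E[(¬q ∨ b) U b]]: least fixpoint, start Z0 = Sat(E[(¬q ∨ b) U b]) = {t1, t2, t3, t5, t6, t7, t8}, add states in Sat(b) with every successor in Z. Already a fixed point.
Sat(A[b U E[(¬q ∨ b) U b]]) = {t1, t2, t3, t5, t6, t7, t8}
t4 ∉ Sat(A[b U E[(¬q ∨ b) U b]]) = {t1, t2, t3, t5, t6, t7, t8}, so the formula does not hold at t4.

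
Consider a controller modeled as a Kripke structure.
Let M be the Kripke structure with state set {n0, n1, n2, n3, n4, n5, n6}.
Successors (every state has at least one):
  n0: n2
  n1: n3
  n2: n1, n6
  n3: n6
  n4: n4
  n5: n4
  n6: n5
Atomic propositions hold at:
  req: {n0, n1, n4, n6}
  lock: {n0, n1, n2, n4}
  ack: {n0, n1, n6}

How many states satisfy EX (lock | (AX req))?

6

Sat(AX req) = {s : every successor in {n0, n1, n4, n6}} = {n2, n3, n4, n5}
Sat(lock | (AX req)) = {n0, n1, n2, n3, n4, n5}
Sat(EX (lock | (AX req))) = {s : some successor in {n0, n1, n2, n3, n4, n5}} = {n0, n1, n2, n4, n5, n6}
|Sat(EX (lock | (AX req)))| = |{n0, n1, n2, n4, n5, n6}| = 6.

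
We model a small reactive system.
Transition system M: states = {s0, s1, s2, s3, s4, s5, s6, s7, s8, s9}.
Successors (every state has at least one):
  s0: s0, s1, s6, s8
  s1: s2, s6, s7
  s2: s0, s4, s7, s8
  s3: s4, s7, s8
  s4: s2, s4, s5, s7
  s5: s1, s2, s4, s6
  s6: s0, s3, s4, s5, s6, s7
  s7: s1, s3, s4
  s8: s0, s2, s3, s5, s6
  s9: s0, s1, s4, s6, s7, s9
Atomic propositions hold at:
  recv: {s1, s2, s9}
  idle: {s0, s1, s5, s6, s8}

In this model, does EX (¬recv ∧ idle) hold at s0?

Sat(¬recv) = {s0, s3, s4, s5, s6, s7, s8}
Sat(¬recv ∧ idle) = {s0, s5, s6, s8}
Sat(EX (¬recv ∧ idle)) = {s : some successor in {s0, s5, s6, s8}} = {s0, s1, s2, s3, s4, s5, s6, s8, s9}
s0 ∈ Sat(EX (¬recv ∧ idle)) = {s0, s1, s2, s3, s4, s5, s6, s8, s9}, so the formula holds at s0.

Yes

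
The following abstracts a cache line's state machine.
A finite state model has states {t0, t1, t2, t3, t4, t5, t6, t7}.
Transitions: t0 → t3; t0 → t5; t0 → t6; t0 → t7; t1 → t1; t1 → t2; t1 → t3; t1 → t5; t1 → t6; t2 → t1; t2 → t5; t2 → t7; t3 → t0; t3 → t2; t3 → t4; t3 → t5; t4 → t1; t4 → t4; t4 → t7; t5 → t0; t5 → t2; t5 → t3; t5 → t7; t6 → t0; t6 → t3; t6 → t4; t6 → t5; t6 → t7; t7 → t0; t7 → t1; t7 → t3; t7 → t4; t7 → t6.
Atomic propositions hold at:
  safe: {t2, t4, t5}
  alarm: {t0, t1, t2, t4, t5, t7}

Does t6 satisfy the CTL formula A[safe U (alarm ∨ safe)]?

Sat(alarm ∨ safe) = {t0, t1, t2, t4, t5, t7}
A[safe U (alarm ∨ safe)]: least fixpoint, start Z0 = Sat((alarm ∨ safe)) = {t0, t1, t2, t4, t5, t7}, add states in Sat(safe) with every successor in Z. Already a fixed point.
Sat(A[safe U (alarm ∨ safe)]) = {t0, t1, t2, t4, t5, t7}
t6 ∉ Sat(A[safe U (alarm ∨ safe)]) = {t0, t1, t2, t4, t5, t7}, so the formula does not hold at t6.

No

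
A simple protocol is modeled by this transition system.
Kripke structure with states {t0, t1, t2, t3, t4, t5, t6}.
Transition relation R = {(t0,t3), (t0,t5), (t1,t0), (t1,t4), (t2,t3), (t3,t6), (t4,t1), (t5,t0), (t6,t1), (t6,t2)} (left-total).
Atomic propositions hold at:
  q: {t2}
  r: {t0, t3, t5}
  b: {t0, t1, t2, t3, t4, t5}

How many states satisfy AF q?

AF q: least fixpoint, start Z0 = {t2}, add states with every successor in Z. Already a fixed point.
Sat(AF q) = {t2}
|Sat(AF q)| = |{t2}| = 1.

1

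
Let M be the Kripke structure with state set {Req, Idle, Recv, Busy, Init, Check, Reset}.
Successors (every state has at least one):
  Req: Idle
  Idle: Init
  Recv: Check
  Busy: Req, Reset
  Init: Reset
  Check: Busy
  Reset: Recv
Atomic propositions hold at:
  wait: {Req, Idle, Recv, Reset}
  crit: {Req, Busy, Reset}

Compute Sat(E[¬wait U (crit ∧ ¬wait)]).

Sat(¬wait) = {Busy, Init, Check}
Sat(crit ∧ ¬wait) = {Busy}
E[¬wait U (crit ∧ ¬wait)]: least fixpoint, start Z0 = Sat((crit ∧ ¬wait)) = {Busy}, add states in Sat(¬wait) with some successor in Z. Z1 = {Busy, Check}; fixed.
Sat(E[¬wait U (crit ∧ ¬wait)]) = {Busy, Check}

{Busy, Check}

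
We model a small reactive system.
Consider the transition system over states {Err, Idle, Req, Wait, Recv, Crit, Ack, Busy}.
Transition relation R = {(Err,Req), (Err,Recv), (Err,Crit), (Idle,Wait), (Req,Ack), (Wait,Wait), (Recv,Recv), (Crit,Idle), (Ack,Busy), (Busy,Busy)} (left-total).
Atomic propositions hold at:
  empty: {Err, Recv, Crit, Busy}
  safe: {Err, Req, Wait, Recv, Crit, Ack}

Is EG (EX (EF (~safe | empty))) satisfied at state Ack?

Sat(~safe) = {Idle, Busy}
Sat(~safe | empty) = {Err, Idle, Recv, Crit, Busy}
EF (~safe | empty): least fixpoint, start Z0 = {Err, Idle, Recv, Crit, Busy}, add states with some successor in Z. Z1 = {Err, Idle, Recv, Crit, Ack, Busy}; Z2 = {Err, Idle, Req, Recv, Crit, Ack, Busy}; fixed.
Sat(EF (~safe | empty)) = {Err, Idle, Req, Recv, Crit, Ack, Busy}
Sat(EX (EF (~safe | empty))) = {s : some successor in {Err, Idle, Req, Recv, Crit, Ack, Busy}} = {Err, Req, Recv, Crit, Ack, Busy}
EG (EX (EF (~safe | empty))): greatest fixpoint, start Z0 = {Err, Req, Recv, Crit, Ack, Busy}, keep only states in Sat with some successor in Z. Z1 = {Err, Req, Recv, Ack, Busy}; fixed.
Sat(EG (EX (EF (~safe | empty)))) = {Err, Req, Recv, Ack, Busy}
Ack ∈ Sat(EG (EX (EF (~safe | empty)))) = {Err, Req, Recv, Ack, Busy}, so the formula holds at Ack.

Yes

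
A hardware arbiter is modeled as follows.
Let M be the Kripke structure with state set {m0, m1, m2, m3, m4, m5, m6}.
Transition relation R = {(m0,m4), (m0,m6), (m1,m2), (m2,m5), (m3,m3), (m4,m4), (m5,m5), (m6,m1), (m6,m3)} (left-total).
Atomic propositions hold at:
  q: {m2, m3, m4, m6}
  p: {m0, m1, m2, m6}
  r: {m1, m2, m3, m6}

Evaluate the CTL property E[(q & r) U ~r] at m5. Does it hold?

Sat(q & r) = {m2, m3, m6}
Sat(~r) = {m0, m4, m5}
E[(q & r) U ~r]: least fixpoint, start Z0 = Sat(~r) = {m0, m4, m5}, add states in Sat(q & r) with some successor in Z. Z1 = {m0, m2, m4, m5}; fixed.
Sat(E[(q & r) U ~r]) = {m0, m2, m4, m5}
m5 ∈ Sat(E[(q & r) U ~r]) = {m0, m2, m4, m5}, so the formula holds at m5.

Yes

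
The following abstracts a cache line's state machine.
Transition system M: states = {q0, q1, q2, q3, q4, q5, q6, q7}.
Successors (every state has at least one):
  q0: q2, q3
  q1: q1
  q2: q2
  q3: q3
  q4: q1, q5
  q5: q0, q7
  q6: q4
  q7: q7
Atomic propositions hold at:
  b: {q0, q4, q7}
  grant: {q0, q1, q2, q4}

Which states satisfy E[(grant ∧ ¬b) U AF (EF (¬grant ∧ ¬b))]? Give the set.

{q0, q3, q4, q5, q6}

Sat(¬b) = {q1, q2, q3, q5, q6}
Sat(grant ∧ ¬b) = {q1, q2}
Sat(¬grant) = {q3, q5, q6, q7}
Sat(¬grant ∧ ¬b) = {q3, q5, q6}
EF (¬grant ∧ ¬b): least fixpoint, start Z0 = {q3, q5, q6}, add states with some successor in Z. Z1 = {q0, q3, q4, q5, q6}; fixed.
Sat(EF (¬grant ∧ ¬b)) = {q0, q3, q4, q5, q6}
AF (EF (¬grant ∧ ¬b)): least fixpoint, start Z0 = {q0, q3, q4, q5, q6}, add states with every successor in Z. Already a fixed point.
Sat(AF (EF (¬grant ∧ ¬b))) = {q0, q3, q4, q5, q6}
E[(grant ∧ ¬b) U AF (EF (¬grant ∧ ¬b))]: least fixpoint, start Z0 = Sat(AF (EF (¬grant ∧ ¬b))) = {q0, q3, q4, q5, q6}, add states in Sat(grant ∧ ¬b) with some successor in Z. Already a fixed point.
Sat(E[(grant ∧ ¬b) U AF (EF (¬grant ∧ ¬b))]) = {q0, q3, q4, q5, q6}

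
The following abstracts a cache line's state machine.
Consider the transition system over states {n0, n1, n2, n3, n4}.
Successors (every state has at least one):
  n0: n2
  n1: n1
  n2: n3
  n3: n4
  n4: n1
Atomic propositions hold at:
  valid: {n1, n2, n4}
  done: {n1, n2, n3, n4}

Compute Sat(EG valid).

{n1, n4}

EG valid: greatest fixpoint, start Z0 = {n1, n2, n4}, keep only states in Sat with some successor in Z. Z1 = {n1, n4}; fixed.
Sat(EG valid) = {n1, n4}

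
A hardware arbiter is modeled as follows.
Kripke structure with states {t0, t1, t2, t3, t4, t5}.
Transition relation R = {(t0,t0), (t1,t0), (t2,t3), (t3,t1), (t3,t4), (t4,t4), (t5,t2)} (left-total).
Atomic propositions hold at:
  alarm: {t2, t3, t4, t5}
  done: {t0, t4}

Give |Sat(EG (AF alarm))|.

4

AF alarm: least fixpoint, start Z0 = {t2, t3, t4, t5}, add states with every successor in Z. Already a fixed point.
Sat(AF alarm) = {t2, t3, t4, t5}
EG (AF alarm): greatest fixpoint, start Z0 = {t2, t3, t4, t5}, keep only states in Sat with some successor in Z. Already a fixed point.
Sat(EG (AF alarm)) = {t2, t3, t4, t5}
|Sat(EG (AF alarm))| = |{t2, t3, t4, t5}| = 4.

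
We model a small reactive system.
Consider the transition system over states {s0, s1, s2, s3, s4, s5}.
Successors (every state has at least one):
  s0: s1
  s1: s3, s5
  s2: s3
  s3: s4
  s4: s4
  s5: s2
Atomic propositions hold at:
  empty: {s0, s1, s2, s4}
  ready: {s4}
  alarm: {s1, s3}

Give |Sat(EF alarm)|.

5

EF alarm: least fixpoint, start Z0 = {s1, s3}, add states with some successor in Z. Z1 = {s0, s1, s2, s3}; Z2 = {s0, s1, s2, s3, s5}; fixed.
Sat(EF alarm) = {s0, s1, s2, s3, s5}
|Sat(EF alarm)| = |{s0, s1, s2, s3, s5}| = 5.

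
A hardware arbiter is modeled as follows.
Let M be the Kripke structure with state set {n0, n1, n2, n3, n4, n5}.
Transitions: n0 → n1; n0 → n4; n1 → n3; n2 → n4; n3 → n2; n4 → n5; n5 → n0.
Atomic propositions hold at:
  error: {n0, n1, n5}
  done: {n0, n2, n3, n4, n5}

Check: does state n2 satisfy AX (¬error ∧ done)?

Yes

Sat(¬error) = {n2, n3, n4}
Sat(¬error ∧ done) = {n2, n3, n4}
Sat(AX (¬error ∧ done)) = {s : every successor in {n2, n3, n4}} = {n1, n2, n3}
n2 ∈ Sat(AX (¬error ∧ done)) = {n1, n2, n3}, so the formula holds at n2.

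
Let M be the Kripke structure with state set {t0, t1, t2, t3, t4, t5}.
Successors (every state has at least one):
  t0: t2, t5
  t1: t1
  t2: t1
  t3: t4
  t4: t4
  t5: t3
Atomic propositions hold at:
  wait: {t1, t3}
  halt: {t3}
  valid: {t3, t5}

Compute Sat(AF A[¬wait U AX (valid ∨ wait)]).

{t0, t1, t2, t5}

Sat(¬wait) = {t0, t2, t4, t5}
Sat(valid ∨ wait) = {t1, t3, t5}
Sat(AX (valid ∨ wait)) = {s : every successor in {t1, t3, t5}} = {t1, t2, t5}
A[¬wait U AX (valid ∨ wait)]: least fixpoint, start Z0 = Sat(AX (valid ∨ wait)) = {t1, t2, t5}, add states in Sat(¬wait) with every successor in Z. Z1 = {t0, t1, t2, t5}; fixed.
Sat(A[¬wait U AX (valid ∨ wait)]) = {t0, t1, t2, t5}
AF A[¬wait U AX (valid ∨ wait)]: least fixpoint, start Z0 = {t0, t1, t2, t5}, add states with every successor in Z. Already a fixed point.
Sat(AF A[¬wait U AX (valid ∨ wait)]) = {t0, t1, t2, t5}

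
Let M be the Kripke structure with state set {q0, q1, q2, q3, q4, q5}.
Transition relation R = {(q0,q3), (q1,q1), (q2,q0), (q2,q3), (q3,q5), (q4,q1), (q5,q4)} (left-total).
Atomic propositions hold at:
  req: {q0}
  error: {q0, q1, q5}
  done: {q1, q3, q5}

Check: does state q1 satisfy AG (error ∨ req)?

Yes

Sat(error ∨ req) = {q0, q1, q5}
AG (error ∨ req): greatest fixpoint, start Z0 = {q0, q1, q5}, keep only states in Sat with every successor in Z. Z1 = {q1}; fixed.
Sat(AG (error ∨ req)) = {q1}
q1 ∈ Sat(AG (error ∨ req)) = {q1}, so the formula holds at q1.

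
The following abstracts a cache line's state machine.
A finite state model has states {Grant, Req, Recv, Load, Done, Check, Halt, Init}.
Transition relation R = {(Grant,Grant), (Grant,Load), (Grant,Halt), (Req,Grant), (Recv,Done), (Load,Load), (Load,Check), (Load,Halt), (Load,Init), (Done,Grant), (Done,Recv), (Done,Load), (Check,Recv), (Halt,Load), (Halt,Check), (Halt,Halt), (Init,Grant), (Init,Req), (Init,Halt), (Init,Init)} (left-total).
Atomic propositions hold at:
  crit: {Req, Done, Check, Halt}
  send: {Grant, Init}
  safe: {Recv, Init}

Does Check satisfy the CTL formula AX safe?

Yes

Sat(AX safe) = {s : every successor in {Recv, Init}} = {Check}
Check ∈ Sat(AX safe) = {Check}, so the formula holds at Check.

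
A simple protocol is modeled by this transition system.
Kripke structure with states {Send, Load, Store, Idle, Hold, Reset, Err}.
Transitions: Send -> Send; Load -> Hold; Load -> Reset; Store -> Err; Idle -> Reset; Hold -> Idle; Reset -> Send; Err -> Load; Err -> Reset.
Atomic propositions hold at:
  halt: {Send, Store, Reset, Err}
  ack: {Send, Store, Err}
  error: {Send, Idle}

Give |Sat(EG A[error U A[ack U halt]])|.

5

A[ack U halt]: least fixpoint, start Z0 = Sat(halt) = {Send, Store, Reset, Err}, add states in Sat(ack) with every successor in Z. Already a fixed point.
Sat(A[ack U halt]) = {Send, Store, Reset, Err}
A[error U A[ack U halt]]: least fixpoint, start Z0 = Sat(A[ack U halt]) = {Send, Store, Reset, Err}, add states in Sat(error) with every successor in Z. Z1 = {Send, Store, Idle, Reset, Err}; fixed.
Sat(A[error U A[ack U halt]]) = {Send, Store, Idle, Reset, Err}
EG A[error U A[ack U halt]]: greatest fixpoint, start Z0 = {Send, Store, Idle, Reset, Err}, keep only states in Sat with some successor in Z. Already a fixed point.
Sat(EG A[error U A[ack U halt]]) = {Send, Store, Idle, Reset, Err}
|Sat(EG A[error U A[ack U halt]])| = |{Send, Store, Idle, Reset, Err}| = 5.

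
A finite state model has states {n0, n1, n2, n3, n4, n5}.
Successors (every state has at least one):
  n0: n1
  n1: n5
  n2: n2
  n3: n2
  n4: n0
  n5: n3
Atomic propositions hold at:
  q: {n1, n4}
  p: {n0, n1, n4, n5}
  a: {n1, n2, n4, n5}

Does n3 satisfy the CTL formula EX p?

No

Sat(EX p) = {s : some successor in {n0, n1, n4, n5}} = {n0, n1, n4}
n3 ∉ Sat(EX p) = {n0, n1, n4}, so the formula does not hold at n3.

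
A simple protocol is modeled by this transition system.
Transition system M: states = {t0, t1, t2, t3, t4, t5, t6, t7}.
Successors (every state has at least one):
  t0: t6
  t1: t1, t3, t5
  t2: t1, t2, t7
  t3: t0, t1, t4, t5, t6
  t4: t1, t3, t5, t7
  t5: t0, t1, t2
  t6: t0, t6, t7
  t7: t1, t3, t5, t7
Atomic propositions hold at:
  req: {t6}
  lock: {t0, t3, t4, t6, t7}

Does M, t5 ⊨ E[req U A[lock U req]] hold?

A[lock U req]: least fixpoint, start Z0 = Sat(req) = {t6}, add states in Sat(lock) with every successor in Z. Z1 = {t0, t6}; fixed.
Sat(A[lock U req]) = {t0, t6}
E[req U A[lock U req]]: least fixpoint, start Z0 = Sat(A[lock U req]) = {t0, t6}, add states in Sat(req) with some successor in Z. Already a fixed point.
Sat(E[req U A[lock U req]]) = {t0, t6}
t5 ∉ Sat(E[req U A[lock U req]]) = {t0, t6}, so the formula does not hold at t5.

No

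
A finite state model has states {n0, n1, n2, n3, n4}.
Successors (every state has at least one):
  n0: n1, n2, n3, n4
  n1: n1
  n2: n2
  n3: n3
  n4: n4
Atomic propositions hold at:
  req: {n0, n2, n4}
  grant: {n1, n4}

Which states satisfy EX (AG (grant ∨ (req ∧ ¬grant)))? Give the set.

{n0, n1, n2, n4}

Sat(¬grant) = {n0, n2, n3}
Sat(req ∧ ¬grant) = {n0, n2}
Sat(grant ∨ (req ∧ ¬grant)) = {n0, n1, n2, n4}
AG (grant ∨ (req ∧ ¬grant)): greatest fixpoint, start Z0 = {n0, n1, n2, n4}, keep only states in Sat with every successor in Z. Z1 = {n1, n2, n4}; fixed.
Sat(AG (grant ∨ (req ∧ ¬grant))) = {n1, n2, n4}
Sat(EX (AG (grant ∨ (req ∧ ¬grant)))) = {s : some successor in {n1, n2, n4}} = {n0, n1, n2, n4}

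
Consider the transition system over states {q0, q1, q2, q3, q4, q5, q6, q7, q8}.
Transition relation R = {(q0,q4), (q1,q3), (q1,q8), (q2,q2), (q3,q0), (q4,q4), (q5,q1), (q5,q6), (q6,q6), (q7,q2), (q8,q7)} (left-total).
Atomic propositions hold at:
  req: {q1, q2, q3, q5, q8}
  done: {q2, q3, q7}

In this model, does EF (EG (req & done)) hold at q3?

Sat(req & done) = {q2, q3}
EG (req & done): greatest fixpoint, start Z0 = {q2, q3}, keep only states in Sat with some successor in Z. Z1 = {q2}; fixed.
Sat(EG (req & done)) = {q2}
EF (EG (req & done)): least fixpoint, start Z0 = {q2}, add states with some successor in Z. Z1 = {q2, q7}; Z2 = {q2, q7, q8}; Z3 = {q1, q2, q7, q8}; Z4 = {q1, q2, q5, q7, q8}; fixed.
Sat(EF (EG (req & done))) = {q1, q2, q5, q7, q8}
q3 ∉ Sat(EF (EG (req & done))) = {q1, q2, q5, q7, q8}, so the formula does not hold at q3.

No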